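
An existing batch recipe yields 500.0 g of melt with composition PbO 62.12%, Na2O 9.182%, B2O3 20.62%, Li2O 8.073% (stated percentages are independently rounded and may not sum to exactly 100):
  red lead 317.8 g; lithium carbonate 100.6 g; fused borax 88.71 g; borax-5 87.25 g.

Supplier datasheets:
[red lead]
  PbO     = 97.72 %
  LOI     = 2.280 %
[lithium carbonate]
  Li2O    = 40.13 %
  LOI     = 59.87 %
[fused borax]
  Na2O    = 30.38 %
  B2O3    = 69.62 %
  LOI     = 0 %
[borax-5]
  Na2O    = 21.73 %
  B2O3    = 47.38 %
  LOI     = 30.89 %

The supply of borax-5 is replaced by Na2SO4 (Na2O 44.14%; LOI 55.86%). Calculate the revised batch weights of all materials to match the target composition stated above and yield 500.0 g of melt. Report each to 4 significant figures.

The intermediate values appear, with 4-significant-digit rounding, alongside each step. Every computation holds full precision at every stage. Each reported value takes exactly one rounding. Derived quantities, including four oxide percentages, the yield, LOI, glass mass, the totals, are rebuilt starting from the weights for 500.0 g of glass at full float precision as they appear in problem or answer.
Per-oxide target masses for 500.0 g melt:
  PbO: 62.12% × 500.0 = 310.6 g
  Na2O: 9.182% × 500.0 = 45.91 g
  B2O3: 20.62% × 500.0 = 103.1 g
  Li2O: 8.073% × 500.0 = 40.36 g
A balance pass over the oxides, from the weights as reported, per the basis as stated (every target is met by its sum given rounding of the digits):
  PbO: 317.8·0.9772 = 310.6 g (target 310.6 g)
  Na2O: 148.1·0.3038 + 2.085·0.4414 = 45.91 g (target 45.91 g)
  B2O3: 148.1·0.6962 = 103.1 g (target 103.1 g)
  Li2O: 100.6·0.4013 = 40.37 g (target 40.36 g)
Glass-mass bookkeeping: Σ batch − LOI loss = 499.9 g (the Σ of target masses is 500.0 g; with the basis standing at 500.0 g — deltas are rounding alone).
Summing the batch: Σ batch = 568.6 g; loss to ignition Σ batch·LOI = 68.64 g; glass ÷ batch gives a yield of 87.93%.

Revised batch per 500.0 g melt:
  red lead: 317.8 g
  lithium carbonate: 100.6 g
  fused borax: 148.1 g
  Na2SO4: 2.085 g
Total batch = 568.6 g; LOI loss = 68.64 g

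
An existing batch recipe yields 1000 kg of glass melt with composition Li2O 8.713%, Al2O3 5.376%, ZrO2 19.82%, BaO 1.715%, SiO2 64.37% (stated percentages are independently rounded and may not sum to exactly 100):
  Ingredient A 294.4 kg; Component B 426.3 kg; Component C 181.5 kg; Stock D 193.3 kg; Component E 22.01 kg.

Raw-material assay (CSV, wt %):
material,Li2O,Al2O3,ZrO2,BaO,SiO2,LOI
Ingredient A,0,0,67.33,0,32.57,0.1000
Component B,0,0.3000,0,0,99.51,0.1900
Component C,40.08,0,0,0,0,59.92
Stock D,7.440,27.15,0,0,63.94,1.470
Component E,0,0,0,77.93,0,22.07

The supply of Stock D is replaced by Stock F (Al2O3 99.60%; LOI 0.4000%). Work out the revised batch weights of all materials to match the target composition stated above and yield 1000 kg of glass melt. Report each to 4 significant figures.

Values along the way are shown (rounded to 4 significant digits) across the worked steps. All internal work holds full float precision at every stage; a single rounding finalizes every reported value. The derived quantities (five oxide percentages, ignition loss, the yield, the totals, net glass mass) are carried from the batch weights at 1000 kg of glass at full float precision as set out in question or answer.
Target oxide masses per 1000 kg glass melt:
  Li2O: 8.713% × 1000 = 87.13 kg
  Al2O3: 5.376% × 1000 = 53.76 kg
  ZrO2: 19.82% × 1000 = 198.2 kg
  BaO: 1.715% × 1000 = 17.15 kg
  SiO2: 64.37% × 1000 = 643.7 kg
Verifying the oxide balance given the weights on record, under the basis named above (sum by sum, the targets are met modulo rounding of the values):
  Li2O: 217.4·0.4008 = 87.13 kg (target 87.13 kg)
  Al2O3: 550.5·0.003000 + 52.32·0.9960 = 53.76 kg (target 53.76 kg)
  ZrO2: 294.4·0.6733 = 198.2 kg (target 198.2 kg)
  BaO: 22.01·0.7793 = 17.15 kg (target 17.15 kg)
  SiO2: 294.4·0.3257 + 550.5·0.9951 = 643.7 kg (target 643.7 kg)
Auditing the glass mass value: whole batch net of LOI = 1000 kg (the targets, summed, come to 999.9 kg; with the basis standing at 1000 kg — gaps are rounding artifacts).
Batch total: Σ batch = 1137 kg; the LOI term Σ batch·LOI equals 136.7 kg; the yield ratio, glass ÷ batch: 87.98%.

Revised batch per 1000 kg glass melt:
  Ingredient A: 294.4 kg
  Component B: 550.5 kg
  Component C: 217.4 kg
  Stock F: 52.32 kg
  Component E: 22.01 kg
Total batch = 1137 kg; LOI loss = 136.7 kg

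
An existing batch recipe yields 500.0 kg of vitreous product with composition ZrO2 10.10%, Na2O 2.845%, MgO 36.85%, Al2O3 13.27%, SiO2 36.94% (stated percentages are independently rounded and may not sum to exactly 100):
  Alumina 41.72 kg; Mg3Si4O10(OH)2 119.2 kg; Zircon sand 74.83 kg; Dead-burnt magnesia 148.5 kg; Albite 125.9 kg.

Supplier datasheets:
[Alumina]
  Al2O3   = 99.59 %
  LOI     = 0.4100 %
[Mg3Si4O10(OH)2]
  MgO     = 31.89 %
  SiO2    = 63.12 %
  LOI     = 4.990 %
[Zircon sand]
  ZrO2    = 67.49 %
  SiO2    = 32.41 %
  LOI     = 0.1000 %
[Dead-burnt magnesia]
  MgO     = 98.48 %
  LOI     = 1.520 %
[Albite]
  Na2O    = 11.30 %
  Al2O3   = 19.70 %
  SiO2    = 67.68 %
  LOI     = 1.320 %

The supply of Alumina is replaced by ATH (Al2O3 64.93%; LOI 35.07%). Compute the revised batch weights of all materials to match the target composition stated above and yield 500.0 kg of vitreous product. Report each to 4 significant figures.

Revised batch per 500.0 kg vitreous product:
  ATH: 63.99 kg
  Mg3Si4O10(OH)2: 119.2 kg
  Zircon sand: 74.83 kg
  Dead-burnt magnesia: 148.5 kg
  Albite: 125.9 kg
Total batch = 532.4 kg; LOI loss = 32.38 kg

Intermediates appear (rounded to four significant digits) alongside each step — the working math maintains full float precision at all times. Every reported result is rounded once only — the derived quantities, including ignition loss, totals, the yield, glass mass, five oxide percentages, are rebuilt using the weight values on 500.0 kg of glass in full precision as quoted within the problem or answer text.
Oxide mass targets, per 500.0 kg vitreous product:
  ZrO2: 10.10% × 500.0 = 50.50 kg
  Na2O: 2.845% × 500.0 = 14.22 kg
  MgO: 36.85% × 500.0 = 184.2 kg
  Al2O3: 13.27% × 500.0 = 66.35 kg
  SiO2: 36.94% × 500.0 = 184.7 kg
Oxide-by-oxide audit from the weights as reported, per the basis as stated (each sum matches its target mass inside rounding margins):
  ZrO2: 74.83·0.6749 = 50.50 kg (target 50.50 kg)
  Na2O: 125.9·0.1130 = 14.23 kg (target 14.22 kg)
  MgO: 119.2·0.3189 + 148.5·0.9848 = 184.3 kg (target 184.2 kg)
  Al2O3: 63.99·0.6493 + 125.9·0.1970 = 66.35 kg (target 66.35 kg)
  SiO2: 119.2·0.6312 + 74.83·0.3241 + 125.9·0.6768 = 184.7 kg (target 184.7 kg)
Glass-mass sanity pass: the batch minus its LOI: 500.0 kg (targets for the oxides total 500.0 kg; basis as stated: 500.0 kg — gaps are rounding artifacts).
Total batch = Σ batch = 532.4 kg; loss to ignition Σ batch·LOI = 32.38 kg; yield: glass divided by total = 93.92%.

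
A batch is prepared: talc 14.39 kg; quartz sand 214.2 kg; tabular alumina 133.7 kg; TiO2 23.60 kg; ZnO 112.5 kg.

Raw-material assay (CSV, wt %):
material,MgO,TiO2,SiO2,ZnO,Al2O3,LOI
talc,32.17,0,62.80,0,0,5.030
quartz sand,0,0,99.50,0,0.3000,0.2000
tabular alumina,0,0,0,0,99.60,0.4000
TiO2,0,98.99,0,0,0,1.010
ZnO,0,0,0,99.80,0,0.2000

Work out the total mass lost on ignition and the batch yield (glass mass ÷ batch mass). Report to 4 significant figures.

Values along the way are displayed rounded off to 4 significant figures within the worked lines — full precision is maintained through the solve — each reported result is rounded once only — derived quantities (the totals, LOI, the five compositions, net glass mass, the yield) are re-derived using the weight values on 496.2 kg of glass in full float precision as set out in either problem or answer.
Each material's LOI contribution:
  talc: 14.39 × 0.05030 = 0.7238 kg
  quartz sand: 214.2 × 0.002000 = 0.4284 kg
  tabular alumina: 133.7 × 0.004000 = 0.5348 kg
  TiO2: 23.60 × 0.01010 = 0.2384 kg
  ZnO: 112.5 × 0.002000 = 0.2250 kg
Total LOI = 2.150 kg
Glass = batch − LOI = 498.4 − 2.150 = 496.2 kg

LOI loss = 2.150 kg; glass = 496.2 kg; yield = 99.57%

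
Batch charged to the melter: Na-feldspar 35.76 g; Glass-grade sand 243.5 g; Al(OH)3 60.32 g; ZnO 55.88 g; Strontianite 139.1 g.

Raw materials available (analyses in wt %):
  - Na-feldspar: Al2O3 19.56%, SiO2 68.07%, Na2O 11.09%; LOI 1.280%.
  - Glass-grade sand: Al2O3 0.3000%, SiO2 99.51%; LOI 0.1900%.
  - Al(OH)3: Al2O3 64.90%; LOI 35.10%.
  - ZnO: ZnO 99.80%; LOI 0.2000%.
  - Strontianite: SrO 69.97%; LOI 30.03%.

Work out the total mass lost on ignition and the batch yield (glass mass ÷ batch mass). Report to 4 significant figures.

LOI loss = 63.98 g; glass = 470.6 g; yield = 88.03%

Values along the way are displayed rounded to 4 significant digits as written. Every computation carries full float precision at each step; every reported result takes just one rounding. Derived quantities (the totals, glass mass, ignition loss, the yield, five oxide percentages) are computed in exact precision using the weight values at 470.6 g of glass as they appear in the question or the answer.
Material-by-material LOI:
  Na-feldspar: 35.76 × 0.01280 = 0.4577 g
  Glass-grade sand: 243.5 × 0.001900 = 0.4627 g
  Al(OH)3: 60.32 × 0.3510 = 21.17 g
  ZnO: 55.88 × 0.002000 = 0.1118 g
  Strontianite: 139.1 × 0.3003 = 41.77 g
Total LOI = 63.98 g
Glass = batch − LOI = 534.6 − 63.98 = 470.6 g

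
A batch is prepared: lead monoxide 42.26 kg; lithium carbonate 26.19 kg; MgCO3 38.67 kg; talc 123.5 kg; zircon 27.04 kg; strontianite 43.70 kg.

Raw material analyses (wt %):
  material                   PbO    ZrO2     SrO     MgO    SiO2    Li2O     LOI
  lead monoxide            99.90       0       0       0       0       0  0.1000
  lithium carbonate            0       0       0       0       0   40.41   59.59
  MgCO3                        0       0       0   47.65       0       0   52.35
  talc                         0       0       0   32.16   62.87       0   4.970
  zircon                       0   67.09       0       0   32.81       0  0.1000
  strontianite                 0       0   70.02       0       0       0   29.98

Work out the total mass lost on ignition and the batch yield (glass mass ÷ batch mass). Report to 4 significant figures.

All internal work holds full float precision end to end; the intermediate values are displayed with 4-significant-digit rounding alongside each step; each reported number is rounded exactly once. All derived quantities, which include glass mass, LOI, the yield, six oxide percentages, the totals, are recomputed in exact precision, as they appear in the problem or the answer, from the batch weights per 246.2 kg of glass.
Material-by-material LOI:
  lead monoxide: 42.26 × 0.001000 = 0.04226 kg
  lithium carbonate: 26.19 × 0.5959 = 15.61 kg
  MgCO3: 38.67 × 0.5235 = 20.24 kg
  talc: 123.5 × 0.04970 = 6.138 kg
  zircon: 27.04 × 0.001000 = 0.02704 kg
  strontianite: 43.70 × 0.2998 = 13.10 kg
Total LOI = 55.16 kg
Glass = batch − LOI = 301.4 − 55.16 = 246.2 kg

LOI loss = 55.16 kg; glass = 246.2 kg; yield = 81.70%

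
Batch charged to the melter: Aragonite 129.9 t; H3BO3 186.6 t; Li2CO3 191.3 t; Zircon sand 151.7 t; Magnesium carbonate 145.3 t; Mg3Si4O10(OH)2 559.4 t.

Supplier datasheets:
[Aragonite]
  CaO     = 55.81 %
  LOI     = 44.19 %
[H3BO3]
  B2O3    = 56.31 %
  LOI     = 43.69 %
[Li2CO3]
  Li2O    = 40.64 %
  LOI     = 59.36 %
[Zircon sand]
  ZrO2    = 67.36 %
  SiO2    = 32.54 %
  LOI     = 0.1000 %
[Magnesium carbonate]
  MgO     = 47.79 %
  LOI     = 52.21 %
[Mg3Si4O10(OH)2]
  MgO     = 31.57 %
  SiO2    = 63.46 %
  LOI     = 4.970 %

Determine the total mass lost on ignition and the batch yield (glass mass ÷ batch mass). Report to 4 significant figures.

LOI loss = 356.3 t; glass = 1008 t; yield = 73.88%

Values along the way are shown rounded to 4 significant digits when written out; all internal work holds full precision in every operation; each reported figure carries a single rounding; derived quantities, which include ignition loss, the yield, the six compositions, the totals, glass mass, are computed at full precision, as written in problem or answer, starting from the weights on 1008 t of glass.
LOI of each material in turn:
  Aragonite: 129.9 × 0.4419 = 57.40 t
  H3BO3: 186.6 × 0.4369 = 81.53 t
  Li2CO3: 191.3 × 0.5936 = 113.6 t
  Zircon sand: 151.7 × 0.001000 = 0.1517 t
  Magnesium carbonate: 145.3 × 0.5221 = 75.86 t
  Mg3Si4O10(OH)2: 559.4 × 0.04970 = 27.80 t
Total LOI = 356.3 t
Glass = batch − LOI = 1364 − 356.3 = 1008 t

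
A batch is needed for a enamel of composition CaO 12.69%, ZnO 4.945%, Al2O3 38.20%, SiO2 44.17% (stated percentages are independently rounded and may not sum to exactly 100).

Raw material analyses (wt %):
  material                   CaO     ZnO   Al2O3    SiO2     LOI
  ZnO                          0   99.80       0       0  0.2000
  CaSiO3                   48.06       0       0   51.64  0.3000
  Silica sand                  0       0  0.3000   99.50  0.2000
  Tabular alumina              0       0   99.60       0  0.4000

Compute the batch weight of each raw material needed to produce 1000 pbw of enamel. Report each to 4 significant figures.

Working values appear, rounded to four significant digits, at each printed step. Every computation holds full float precision in all steps — each reported figure takes a single rounding; all derived quantities (the yield, the totals, four oxide percentages, LOI, net glass mass) are recomputed at exact precision from the weighed amounts per 1000 pbw of glass, as set out in the problem or the answer.
The oxide mass targets at 1000 pbw enamel:
  CaO: 12.69% × 1000 = 126.9 pbw
  ZnO: 4.945% × 1000 = 49.45 pbw
  Al2O3: 38.20% × 1000 = 382.0 pbw
  SiO2: 44.17% × 1000 = 441.7 pbw
A balance pass over the oxides, from the weights as reported, per the basis as stated (sum by sum, the targets are met within answer rounding):
  CaO: 264.0·0.4806 = 126.9 pbw (target 126.9 pbw)
  ZnO: 49.55·0.9980 = 49.45 pbw (target 49.45 pbw)
  Al2O3: 306.9·0.003000 + 382.6·0.9960 = 382.0 pbw (target 382.0 pbw)
  SiO2: 264.0·0.5164 + 306.9·0.9950 = 441.7 pbw (target 441.7 pbw)
Glass mass check: batch Σ − ignition loss = 1000 pbw (per-oxide target masses sum to 1000 pbw; versus the stated basis of 1000 pbw — a pure rounding effect).
Whole-batch sum: Σ batch = 1003 pbw; loss to ignition Σ batch·LOI = 3.035 pbw; yield = glass ÷ total batch = 99.70%.

Batch per 1000 pbw enamel:
  ZnO: 49.55 pbw
  CaSiO3: 264.0 pbw
  Silica sand: 306.9 pbw
  Tabular alumina: 382.6 pbw
Total batch = 1003 pbw; LOI loss = 3.035 pbw; yield = 99.70%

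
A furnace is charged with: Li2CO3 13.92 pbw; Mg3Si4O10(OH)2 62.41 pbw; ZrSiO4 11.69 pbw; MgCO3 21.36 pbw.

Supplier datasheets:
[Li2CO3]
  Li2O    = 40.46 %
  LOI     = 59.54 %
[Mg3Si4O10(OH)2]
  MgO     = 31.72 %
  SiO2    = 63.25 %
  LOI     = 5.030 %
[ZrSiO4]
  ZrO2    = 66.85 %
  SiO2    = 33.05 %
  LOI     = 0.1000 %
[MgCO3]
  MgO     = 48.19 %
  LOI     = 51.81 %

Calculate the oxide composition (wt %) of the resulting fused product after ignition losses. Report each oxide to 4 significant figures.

Full float precision is kept in all steps — in-progress results are displayed with 4-significant-digit rounding in the working. A single rounding produces every reported number; derived quantities (yield, totals, net glass mass, ignition loss, the four compositions) are re-derived in exact precision from the batch weights on 86.87 pbw of glass as given in either problem or answer.
Delivered oxide masses:
  ZrO2: 11.69·0.6685 = 7.815 pbw
  MgO: 62.41·0.3172 + 21.36·0.4819 = 30.09 pbw
  Li2O: 13.92·0.4046 = 5.632 pbw
  SiO2: 62.41·0.6325 + 11.69·0.3305 = 43.34 pbw
LOI: 13.92·0.5954 + 62.41·0.05030 + 11.69·0.001000 + 21.36·0.5181 = 22.51 pbw
The glass mass, total less LOI, = 109.4 − 22.51 = 86.87 pbw (consistent with Σ oxide mass)
each oxide over glass, ×100, is wt %

Glass mass = 86.87 pbw (batch 109.4 − LOI 22.51).
Composition: ZrO2 8.995%, MgO 34.64%, Li2O 6.483%, SiO2 49.89%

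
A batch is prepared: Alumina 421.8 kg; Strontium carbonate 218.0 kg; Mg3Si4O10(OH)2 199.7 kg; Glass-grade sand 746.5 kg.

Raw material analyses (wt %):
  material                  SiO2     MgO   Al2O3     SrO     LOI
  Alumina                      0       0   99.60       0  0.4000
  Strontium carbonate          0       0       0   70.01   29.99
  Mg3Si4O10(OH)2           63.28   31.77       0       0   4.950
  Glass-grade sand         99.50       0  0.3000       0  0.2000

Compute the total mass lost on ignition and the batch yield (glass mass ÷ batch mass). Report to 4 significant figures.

LOI loss = 78.44 kg; glass = 1508 kg; yield = 95.05%

The whole derivation holds exact precision end to end; the intermediate values appear, rounded to 4 significant figures, within the worked lines. Every reported number takes exactly one rounding; the derived quantities, including the totals, four oxide percentages, yield, LOI, glass mass, are rebuilt from the batch weights per 1508 kg of glass in exact precision, as given in the question or the answer.
Per-material ignition loss:
  Alumina: 421.8 × 0.004000 = 1.687 kg
  Strontium carbonate: 218.0 × 0.2999 = 65.38 kg
  Mg3Si4O10(OH)2: 199.7 × 0.04950 = 9.885 kg
  Glass-grade sand: 746.5 × 0.002000 = 1.493 kg
Total LOI = 78.44 kg
Glass = batch − LOI = 1586 − 78.44 = 1508 kg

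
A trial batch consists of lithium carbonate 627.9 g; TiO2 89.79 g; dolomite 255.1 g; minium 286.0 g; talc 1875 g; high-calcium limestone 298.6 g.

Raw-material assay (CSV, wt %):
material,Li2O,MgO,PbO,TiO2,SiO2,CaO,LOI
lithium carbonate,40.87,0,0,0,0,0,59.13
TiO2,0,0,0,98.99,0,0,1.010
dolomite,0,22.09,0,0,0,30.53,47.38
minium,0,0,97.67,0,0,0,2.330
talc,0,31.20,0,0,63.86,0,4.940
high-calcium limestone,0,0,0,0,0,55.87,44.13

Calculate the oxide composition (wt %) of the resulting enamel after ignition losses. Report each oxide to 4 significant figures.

Glass mass = 2708 g (batch 3432 − LOI 724.1).
Composition: Li2O 9.475%, MgO 23.68%, PbO 10.31%, TiO2 3.282%, SiO2 44.21%, CaO 9.036%

The intermediate values are displayed, with 4-significant-figure rounding, in the printout; all internal work keeps full precision end to end; each reported result is rounded a single time; derived quantities (yield, the totals, the six compositions, glass mass, LOI) are recomputed from the weighed amounts per 2708 g of glass in full precision exactly as printed in question or answer.
What the batch supplies per oxide:
  Li2O: 627.9·0.4087 = 256.6 g
  MgO: 255.1·0.2209 + 1875·0.3120 = 641.4 g
  PbO: 286.0·0.9767 = 279.3 g
  TiO2: 89.79·0.9899 = 88.88 g
  SiO2: 1875·0.6386 = 1197 g
  CaO: 255.1·0.3053 + 298.6·0.5587 = 244.7 g
LOI: 627.9·0.5913 + 89.79·0.01010 + 255.1·0.4738 + 286.0·0.02330 + 1875·0.04940 + 298.6·0.4413 = 724.1 g
Resulting glass, batch − LOI: 3432 − 724.1 = 2708 g (equal to the oxide-mass sum)
percent share: oxide ÷ glass, ×100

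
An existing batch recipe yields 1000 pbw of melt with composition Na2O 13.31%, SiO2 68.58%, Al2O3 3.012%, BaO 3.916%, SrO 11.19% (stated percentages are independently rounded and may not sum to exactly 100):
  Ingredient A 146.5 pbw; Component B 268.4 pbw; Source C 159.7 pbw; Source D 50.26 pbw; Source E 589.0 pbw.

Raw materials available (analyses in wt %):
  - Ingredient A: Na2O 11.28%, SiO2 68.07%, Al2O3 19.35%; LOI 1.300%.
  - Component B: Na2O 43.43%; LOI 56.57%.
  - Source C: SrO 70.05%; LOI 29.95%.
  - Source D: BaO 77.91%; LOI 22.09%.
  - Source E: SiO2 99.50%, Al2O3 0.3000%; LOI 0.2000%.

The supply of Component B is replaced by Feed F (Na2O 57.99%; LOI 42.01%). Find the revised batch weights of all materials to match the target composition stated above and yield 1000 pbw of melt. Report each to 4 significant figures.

Revised batch per 1000 pbw melt:
  Ingredient A: 146.5 pbw
  Feed F: 201.0 pbw
  Source C: 159.7 pbw
  Source D: 50.26 pbw
  Source E: 589.0 pbw
Total batch = 1146 pbw; LOI loss = 146.5 pbw

All internal work runs at full float precision end to end; rounding to four significant figures applies to every working value as printed; each reported result takes just one rounding. The derived quantities, which include the yield, net glass mass, totals, the five compositions, ignition loss, are computed in full float precision, as written in problem or answer, using the weight values per 1000 pbw of glass.
The oxide mass targets at 1000 pbw melt:
  Na2O: 13.31% × 1000 = 133.1 pbw
  SiO2: 68.58% × 1000 = 685.8 pbw
  Al2O3: 3.012% × 1000 = 30.12 pbw
  BaO: 3.916% × 1000 = 39.16 pbw
  SrO: 11.19% × 1000 = 111.9 pbw
Sums-versus-targets review per the reported batch figures, on the stated basis (sums match the target masses inside rounding margins):
  Na2O: 146.5·0.1128 + 201.0·0.5799 = 133.1 pbw (target 133.1 pbw)
  SiO2: 146.5·0.6807 + 589.0·0.9950 = 685.8 pbw (target 685.8 pbw)
  Al2O3: 146.5·0.1935 + 589.0·0.003000 = 30.11 pbw (target 30.12 pbw)
  BaO: 50.26·0.7791 = 39.16 pbw (target 39.16 pbw)
  SrO: 159.7·0.7005 = 111.9 pbw (target 111.9 pbw)
Consistency of the glass mass: net batch after ignition = 1000 pbw (the Σ of target masses is 1000 pbw; versus the stated basis of 1000 pbw — gaps are rounding artifacts).
Batch total: Σ batch = 1146 pbw; ignition loss, Σ(batch × LOI) = 146.5 pbw; yield = glass ÷ total batch = 87.23%.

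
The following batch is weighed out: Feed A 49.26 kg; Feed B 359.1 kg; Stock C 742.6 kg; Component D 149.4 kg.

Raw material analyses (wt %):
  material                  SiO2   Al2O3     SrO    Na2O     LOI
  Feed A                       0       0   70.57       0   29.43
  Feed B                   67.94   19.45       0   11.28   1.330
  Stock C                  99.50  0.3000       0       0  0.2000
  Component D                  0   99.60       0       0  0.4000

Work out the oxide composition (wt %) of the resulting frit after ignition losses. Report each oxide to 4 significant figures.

Mid-chain values appear with 4-significant-digit rounding as written — each numeric step keeps full float precision in every operation; a single rounding yields each reported figure. Derived quantities, including the four compositions, the totals, yield, net glass mass, ignition loss, are re-derived starting from the weights on 1279 kg of glass at exact precision, as set out in the question or the answer.
Mass of each oxide from the mix:
  SiO2: 359.1·0.6794 + 742.6·0.9950 = 982.9 kg
  Al2O3: 359.1·0.1945 + 742.6·0.003000 + 149.4·0.9960 = 220.9 kg
  SrO: 49.26·0.7057 = 34.76 kg
  Na2O: 359.1·0.1128 = 40.51 kg
LOI: 49.26·0.2943 + 359.1·0.01330 + 742.6·0.002000 + 149.4·0.004000 = 21.36 kg
Glass mass = batch − LOI = 1300 − 21.36 = 1279 kg (equal to the oxide-mass sum)
wt % = 100 × oxide mass / glass mass

Glass mass = 1279 kg (batch 1300 − LOI 21.36).
Composition: SiO2 76.85%, Al2O3 17.27%, SrO 2.718%, Na2O 3.167%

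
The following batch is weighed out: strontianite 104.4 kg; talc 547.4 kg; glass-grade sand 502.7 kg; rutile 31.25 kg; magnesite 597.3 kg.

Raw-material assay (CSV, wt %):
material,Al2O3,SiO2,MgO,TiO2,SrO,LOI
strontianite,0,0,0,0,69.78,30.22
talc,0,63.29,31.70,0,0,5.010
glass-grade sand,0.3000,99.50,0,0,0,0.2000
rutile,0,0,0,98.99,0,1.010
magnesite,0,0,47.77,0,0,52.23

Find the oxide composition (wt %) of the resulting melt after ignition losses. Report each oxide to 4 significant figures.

Glass mass = 1411 kg (batch 1783 − LOI 372.3).
Composition: Al2O3 0.1069%, SiO2 60.01%, MgO 32.52%, TiO2 2.193%, SrO 5.164%

Full precision is kept through the solve; values along the way are displayed rounded to four significant digits between the steps — each reported result is rounded just once; derived quantities are carried in full float precision (yield, ignition loss, totals, glass mass, the five compositions) from the weighed amounts per 1411 kg of glass as set out in the question or the answer.
Delivered oxide masses:
  Al2O3: 502.7·0.003000 = 1.508 kg
  SiO2: 547.4·0.6329 + 502.7·0.9950 = 846.6 kg
  MgO: 547.4·0.3170 + 597.3·0.4777 = 458.9 kg
  TiO2: 31.25·0.9899 = 30.93 kg
  SrO: 104.4·0.6978 = 72.85 kg
LOI: 104.4·0.3022 + 547.4·0.05010 + 502.7·0.002000 + 31.25·0.01010 + 597.3·0.5223 = 372.3 kg
Resulting glass, batch − LOI: 1783 − 372.3 = 1411 kg (the oxide masses sum to this)
wt % = 100 × oxide mass / glass mass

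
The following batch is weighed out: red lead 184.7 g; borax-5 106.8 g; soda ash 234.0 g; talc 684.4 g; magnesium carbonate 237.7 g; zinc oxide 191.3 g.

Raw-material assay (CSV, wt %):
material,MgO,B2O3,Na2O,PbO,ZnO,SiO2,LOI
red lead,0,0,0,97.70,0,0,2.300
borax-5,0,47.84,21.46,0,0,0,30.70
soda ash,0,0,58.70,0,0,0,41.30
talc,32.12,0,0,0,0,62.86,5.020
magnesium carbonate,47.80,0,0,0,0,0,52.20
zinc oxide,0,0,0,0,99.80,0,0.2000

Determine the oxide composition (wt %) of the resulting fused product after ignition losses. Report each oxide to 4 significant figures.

Every computation holds exact precision at every stage — the intermediate values appear, with 4-significant-figure rounding, between the steps. A single rounding finalizes each reported number. Derived quantities (six oxide percentages, the yield, glass mass, LOI, the totals) are computed at exact precision using the weight values on 1346 g of glass, exactly as printed in the question or the answer.
Oxide-by-oxide delivered mass:
  MgO: 684.4·0.3212 + 237.7·0.4780 = 333.4 g
  B2O3: 106.8·0.4784 = 51.09 g
  Na2O: 106.8·0.2146 + 234.0·0.5870 = 160.3 g
  PbO: 184.7·0.9770 = 180.5 g
  ZnO: 191.3·0.9980 = 190.9 g
  SiO2: 684.4·0.6286 = 430.2 g
LOI: 184.7·0.02300 + 106.8·0.3070 + 234.0·0.4130 + 684.4·0.05020 + 237.7·0.5220 + 191.3·0.002000 = 292.5 g
Glass mass = batch − LOI = 1639 − 292.5 = 1346 g (= the summed oxide contributions)
each wt % is 100 × oxide ÷ glass

Glass mass = 1346 g (batch 1639 − LOI 292.5).
Composition: MgO 24.77%, B2O3 3.795%, Na2O 11.90%, PbO 13.40%, ZnO 14.18%, SiO2 31.95%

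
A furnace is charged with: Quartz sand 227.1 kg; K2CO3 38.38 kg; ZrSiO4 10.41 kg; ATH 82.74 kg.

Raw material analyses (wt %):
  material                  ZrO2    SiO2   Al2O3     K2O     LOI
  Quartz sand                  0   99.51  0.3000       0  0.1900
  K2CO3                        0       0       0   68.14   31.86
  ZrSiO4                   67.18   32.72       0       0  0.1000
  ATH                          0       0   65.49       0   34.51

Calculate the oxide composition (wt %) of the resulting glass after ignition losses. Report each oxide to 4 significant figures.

Full float precision is kept through the solve. The intermediate values are rounded to 4 significant figures when displayed. A single rounding finalizes every reported value — all derived quantities, including totals, LOI, glass mass, the four compositions, the yield, are recomputed from the weighed amounts for 317.4 kg of glass in full precision as they appear in question or answer.
Oxide-by-oxide delivered mass:
  ZrO2: 10.41·0.6718 = 6.993 kg
  SiO2: 227.1·0.9951 + 10.41·0.3272 = 229.4 kg
  Al2O3: 227.1·0.003000 + 82.74·0.6549 = 54.87 kg
  K2O: 38.38·0.6814 = 26.15 kg
LOI: 227.1·0.001900 + 38.38·0.3186 + 10.41·0.001000 + 82.74·0.3451 = 41.22 kg
Resulting glass, batch − LOI: 358.6 − 41.22 = 317.4 kg (= the summed oxide contributions)
wt %: oxide over glass, times 100

Glass mass = 317.4 kg (batch 358.6 − LOI 41.22).
Composition: ZrO2 2.203%, SiO2 72.27%, Al2O3 17.29%, K2O 8.239%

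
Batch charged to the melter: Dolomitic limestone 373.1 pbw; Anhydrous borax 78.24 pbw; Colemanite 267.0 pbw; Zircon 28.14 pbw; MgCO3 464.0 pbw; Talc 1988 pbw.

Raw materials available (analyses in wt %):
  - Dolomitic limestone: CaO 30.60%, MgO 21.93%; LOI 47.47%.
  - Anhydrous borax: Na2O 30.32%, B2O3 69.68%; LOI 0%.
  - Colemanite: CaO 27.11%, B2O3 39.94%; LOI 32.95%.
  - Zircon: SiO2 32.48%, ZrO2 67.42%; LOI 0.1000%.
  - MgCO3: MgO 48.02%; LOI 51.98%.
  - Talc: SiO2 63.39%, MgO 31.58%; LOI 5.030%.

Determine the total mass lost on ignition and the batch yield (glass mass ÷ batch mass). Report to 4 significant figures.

LOI loss = 606.3 pbw; glass = 2592 pbw; yield = 81.04%

All arithmetic runs at full precision at all times — intermediates are displayed rounded to 4 significant digits on the page. Each reported result receives exactly one rounding; derived quantities are computed from the weighed amounts for 2592 pbw of glass at exact precision (the totals, LOI, net glass mass, the six compositions, yield), as set out in question or answer.
Each material's LOI contribution:
  Dolomitic limestone: 373.1 × 0.4747 = 177.1 pbw
  Anhydrous borax: 78.24 × 0 = 0 pbw
  Colemanite: 267.0 × 0.3295 = 87.98 pbw
  Zircon: 28.14 × 0.001000 = 0.02814 pbw
  MgCO3: 464.0 × 0.5198 = 241.2 pbw
  Talc: 1988 × 0.05030 = 100.0 pbw
Total LOI = 606.3 pbw
Glass = batch − LOI = 3198 − 606.3 = 2592 pbw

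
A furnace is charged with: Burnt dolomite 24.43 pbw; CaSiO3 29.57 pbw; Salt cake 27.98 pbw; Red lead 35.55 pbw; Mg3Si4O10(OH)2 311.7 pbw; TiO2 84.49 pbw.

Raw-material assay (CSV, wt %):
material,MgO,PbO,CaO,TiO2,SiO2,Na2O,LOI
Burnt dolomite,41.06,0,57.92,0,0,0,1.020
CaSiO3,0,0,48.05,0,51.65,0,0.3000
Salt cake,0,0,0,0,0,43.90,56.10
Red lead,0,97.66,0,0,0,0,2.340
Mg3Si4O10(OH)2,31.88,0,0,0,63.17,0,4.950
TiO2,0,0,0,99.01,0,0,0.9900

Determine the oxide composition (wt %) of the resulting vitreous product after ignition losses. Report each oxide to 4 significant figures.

Values along the way appear rounded to four significant digits when written out — all arithmetic keeps full precision from start to finish; a single rounding finalizes every reported figure. The derived quantities (the yield, the totals, the six compositions, LOI, net glass mass) are carried at full precision from the batch weights per 480.6 pbw of glass as set out in the problem or answer text.
Oxide-by-oxide delivered mass:
  MgO: 24.43·0.4106 + 311.7·0.3188 = 109.4 pbw
  PbO: 35.55·0.9766 = 34.72 pbw
  CaO: 24.43·0.5792 + 29.57·0.4805 = 28.36 pbw
  TiO2: 84.49·0.9901 = 83.65 pbw
  SiO2: 29.57·0.5165 + 311.7·0.6317 = 212.2 pbw
  Na2O: 27.98·0.4390 = 12.28 pbw
LOI: 24.43·0.01020 + 29.57·0.003000 + 27.98·0.5610 + 35.55·0.02340 + 311.7·0.04950 + 84.49·0.009900 = 33.13 pbw
Glass = total batch minus LOI = 513.7 − 33.13 = 480.6 pbw (equal to the oxide-mass sum)
wt % = oxide mass / glass mass × 100

Glass mass = 480.6 pbw (batch 513.7 − LOI 33.13).
Composition: MgO 22.76%, PbO 7.224%, CaO 5.901%, TiO2 17.41%, SiO2 44.15%, Na2O 2.556%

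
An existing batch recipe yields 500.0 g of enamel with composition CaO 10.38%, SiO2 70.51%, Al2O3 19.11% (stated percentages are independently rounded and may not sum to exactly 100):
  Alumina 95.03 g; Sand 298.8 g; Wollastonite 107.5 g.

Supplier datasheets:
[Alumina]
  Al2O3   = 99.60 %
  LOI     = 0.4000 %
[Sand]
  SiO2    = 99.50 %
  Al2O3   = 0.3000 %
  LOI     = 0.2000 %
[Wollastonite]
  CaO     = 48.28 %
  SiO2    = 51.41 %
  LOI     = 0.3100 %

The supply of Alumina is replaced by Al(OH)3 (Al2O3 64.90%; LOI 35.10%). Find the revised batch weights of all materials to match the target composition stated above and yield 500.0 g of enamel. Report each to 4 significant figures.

Revised batch per 500.0 g enamel:
  Al(OH)3: 145.8 g
  Sand: 298.8 g
  Wollastonite: 107.5 g
Total batch = 552.1 g; LOI loss = 52.11 g

In-progress results appear rounded to four significant digits when written out; full float precision is held at each step; each reported number takes just one rounding. Derived quantities, which include LOI, three oxide percentages, the yield, glass mass, totals, are computed at exact precision, as they appear in the problem or the answer, from the batch weights at 500.0 g of glass.
Target masses of each oxide per 500.0 g enamel:
  CaO: 10.38% × 500.0 = 51.90 g
  SiO2: 70.51% × 500.0 = 352.6 g
  Al2O3: 19.11% × 500.0 = 95.55 g
Mass-balance tally per oxide given the weights on record, under the basis named above (delivered sums recover each target modulo rounding of the values):
  CaO: 107.5·0.4828 = 51.90 g (target 51.90 g)
  SiO2: 298.8·0.9950 + 107.5·0.5141 = 352.6 g (target 352.6 g)
  Al2O3: 145.8·0.6490 + 298.8·0.003000 = 95.52 g (target 95.55 g)
Mass balance on the glass: total charge less LOI = 500.0 g (the targets, summed, come to 500.0 g; basis as stated: 500.0 g — differing by rounding only).
Batch grand total — Σ batch = 552.1 g; loss to ignition Σ batch·LOI = 52.11 g; the yield ratio, glass ÷ batch: 90.56%.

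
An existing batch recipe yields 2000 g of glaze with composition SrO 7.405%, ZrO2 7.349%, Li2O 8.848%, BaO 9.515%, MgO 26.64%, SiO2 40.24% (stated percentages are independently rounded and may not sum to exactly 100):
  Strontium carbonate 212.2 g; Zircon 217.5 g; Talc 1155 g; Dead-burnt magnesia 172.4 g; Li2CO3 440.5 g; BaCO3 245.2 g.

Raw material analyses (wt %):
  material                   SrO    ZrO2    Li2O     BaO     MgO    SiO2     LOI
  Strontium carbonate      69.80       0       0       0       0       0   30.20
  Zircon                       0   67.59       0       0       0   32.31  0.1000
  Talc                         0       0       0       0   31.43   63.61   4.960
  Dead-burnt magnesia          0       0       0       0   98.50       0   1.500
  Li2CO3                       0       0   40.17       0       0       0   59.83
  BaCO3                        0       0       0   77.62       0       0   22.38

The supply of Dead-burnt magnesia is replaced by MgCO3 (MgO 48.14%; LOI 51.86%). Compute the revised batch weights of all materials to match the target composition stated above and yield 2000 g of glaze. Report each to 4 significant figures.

Revised batch per 2000 g glaze:
  Strontium carbonate: 212.2 g
  Zircon: 217.5 g
  Talc: 1155 g
  MgCO3: 352.8 g
  Li2CO3: 440.5 g
  BaCO3: 245.2 g
Total batch = 2623 g; LOI loss = 623.0 g

Every computation maintains full precision from first step to last; the intermediate values appear, rounded to 4 significant figures, across the worked steps; a single rounding yields every reported result; the derived quantities, which include six oxide percentages, totals, net glass mass, ignition loss, yield, are carried at exact precision, exactly as printed in question or answer, starting from the weights per 2000 g of glass.
Target oxide masses per 2000 g glaze:
  SrO: 7.405% × 2000 = 148.1 g
  ZrO2: 7.349% × 2000 = 147.0 g
  Li2O: 8.848% × 2000 = 177.0 g
  BaO: 9.515% × 2000 = 190.3 g
  MgO: 26.64% × 2000 = 532.8 g
  SiO2: 40.24% × 2000 = 804.8 g
Oxide-by-oxide audit per the reported batch figures, for the quoted basis mass (each sum matches its target mass net of answer rounding effects):
  SrO: 212.2·0.6980 = 148.1 g (target 148.1 g)
  ZrO2: 217.5·0.6759 = 147.0 g (target 147.0 g)
  Li2O: 440.5·0.4017 = 176.9 g (target 177.0 g)
  BaO: 245.2·0.7762 = 190.3 g (target 190.3 g)
  MgO: 1155·0.3143 + 352.8·0.4814 = 532.9 g (target 532.8 g)
  SiO2: 217.5·0.3231 + 1155·0.6361 = 805.0 g (target 804.8 g)
Glass mass check: Σ batch − LOI loss = 2000 g (oxide target masses add up to 2000 g; the stated basis being 2000 g — any gap is answer rounding).
Batch grand total — Σ batch = 2623 g; Σ batch·LOI gives LOI loss = 623.0 g; yield, glass over the total, = 76.25%.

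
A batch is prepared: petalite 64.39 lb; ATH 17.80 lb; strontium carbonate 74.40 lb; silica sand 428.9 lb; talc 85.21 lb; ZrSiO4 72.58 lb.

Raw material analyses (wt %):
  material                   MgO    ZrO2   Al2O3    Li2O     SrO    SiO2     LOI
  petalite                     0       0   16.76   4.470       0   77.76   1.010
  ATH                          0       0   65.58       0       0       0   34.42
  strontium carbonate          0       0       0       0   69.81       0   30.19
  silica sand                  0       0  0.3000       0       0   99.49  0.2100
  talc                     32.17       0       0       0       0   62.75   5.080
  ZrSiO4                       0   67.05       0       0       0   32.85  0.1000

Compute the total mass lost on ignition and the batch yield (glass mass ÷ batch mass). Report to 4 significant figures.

In-progress results are rounded to four significant digits as shown. Each numeric step carries full float precision at each step. Every reported result is rounded a single time. All derived quantities (the totals, the six compositions, net glass mass, ignition loss, yield) are carried using the weight values at 708.7 lb of glass at exact precision exactly as printed in the problem or the answer.
Loss on ignition, line by line:
  petalite: 64.39 × 0.01010 = 0.6503 lb
  ATH: 17.80 × 0.3442 = 6.127 lb
  strontium carbonate: 74.40 × 0.3019 = 22.46 lb
  silica sand: 428.9 × 0.002100 = 0.9007 lb
  talc: 85.21 × 0.05080 = 4.329 lb
  ZrSiO4: 72.58 × 0.001000 = 0.07258 lb
Total LOI = 34.54 lb
Glass = batch − LOI = 743.3 − 34.54 = 708.7 lb

LOI loss = 34.54 lb; glass = 708.7 lb; yield = 95.35%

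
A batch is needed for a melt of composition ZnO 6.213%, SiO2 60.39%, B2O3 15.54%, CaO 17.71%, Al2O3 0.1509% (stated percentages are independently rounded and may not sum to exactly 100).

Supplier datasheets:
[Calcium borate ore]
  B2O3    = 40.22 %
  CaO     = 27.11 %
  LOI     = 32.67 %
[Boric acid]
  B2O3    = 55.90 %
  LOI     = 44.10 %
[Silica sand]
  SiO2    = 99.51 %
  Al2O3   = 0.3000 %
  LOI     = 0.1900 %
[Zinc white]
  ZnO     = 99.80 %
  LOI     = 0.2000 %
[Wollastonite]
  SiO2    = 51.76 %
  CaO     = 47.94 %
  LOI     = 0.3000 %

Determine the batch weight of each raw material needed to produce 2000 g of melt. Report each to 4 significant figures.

Working values are rounded to four significant figures as shown — every computation runs at full precision at all times — a single rounding yields each reported result — derived quantities, including yield, totals, five oxide percentages, LOI, glass mass, are carried using the weight values for 2000 g of glass at exact precision precisely as stated by the problem or the answer.
Target masses of each oxide per 2000 g melt:
  ZnO: 6.213% × 2000 = 124.3 g
  SiO2: 60.39% × 2000 = 1208 g
  B2O3: 15.54% × 2000 = 310.8 g
  CaO: 17.71% × 2000 = 354.2 g
  Al2O3: 0.1509% × 2000 = 3.018 g
Balance tally, oxide-wise, from the weights as reported, versus the basis set out (target by target, the sums agree up to rounding of the answer):
  ZnO: 124.5·0.9980 = 124.3 g (target 124.3 g)
  SiO2: 1006·0.9951 + 399.4·0.5176 = 1208 g (target 1208 g)
  B2O3: 600.2·0.4022 + 124.1·0.5590 = 310.8 g (target 310.8 g)
  CaO: 600.2·0.2711 + 399.4·0.4794 = 354.2 g (target 354.2 g)
  Al2O3: 1006·0.003000 = 3.018 g (target 3.018 g)
Auditing the glass mass value: Σ batch − LOI loss = 2000 g (summing oxide targets gives 2000 g; the stated basis being 2000 g — gaps are rounding artifacts).
Whole-batch sum: Σ batch = 2254 g; ignition loss, Σ(batch × LOI) = 254.2 g; yield = glass ÷ total batch = 88.72%.

Batch per 2000 g melt:
  Calcium borate ore: 600.2 g
  Boric acid: 124.1 g
  Silica sand: 1006 g
  Zinc white: 124.5 g
  Wollastonite: 399.4 g
Total batch = 2254 g; LOI loss = 254.2 g; yield = 88.72%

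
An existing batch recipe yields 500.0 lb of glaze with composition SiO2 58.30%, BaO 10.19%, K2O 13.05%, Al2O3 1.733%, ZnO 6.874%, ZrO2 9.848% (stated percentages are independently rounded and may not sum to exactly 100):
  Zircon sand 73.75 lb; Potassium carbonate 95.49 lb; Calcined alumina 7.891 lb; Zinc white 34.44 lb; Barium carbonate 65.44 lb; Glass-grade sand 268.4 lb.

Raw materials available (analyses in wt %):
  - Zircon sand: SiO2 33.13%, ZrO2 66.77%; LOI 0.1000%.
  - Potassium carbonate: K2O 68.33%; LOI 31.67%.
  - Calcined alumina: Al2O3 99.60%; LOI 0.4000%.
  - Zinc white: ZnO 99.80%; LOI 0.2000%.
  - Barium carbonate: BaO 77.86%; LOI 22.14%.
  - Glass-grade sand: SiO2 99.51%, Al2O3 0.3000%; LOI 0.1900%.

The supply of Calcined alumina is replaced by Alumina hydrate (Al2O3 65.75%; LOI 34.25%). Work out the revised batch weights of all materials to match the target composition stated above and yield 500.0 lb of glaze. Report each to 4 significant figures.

Revised batch per 500.0 lb glaze:
  Zircon sand: 73.75 lb
  Potassium carbonate: 95.49 lb
  Alumina hydrate: 11.95 lb
  Zinc white: 34.44 lb
  Barium carbonate: 65.44 lb
  Glass-grade sand: 268.4 lb
Total batch = 549.5 lb; LOI loss = 49.48 lb

Values along the way are displayed with 4-significant-digit rounding as written; all internal work keeps full float precision throughout. Every reported number carries a single rounding. All derived quantities, including six oxide percentages, ignition loss, the yield, net glass mass, totals, are re-derived from the weighed amounts per 500.0 lb of glass in exact precision, as quoted within question or answer.
Oxide-by-oxide targets in 500.0 lb glaze:
  SiO2: 58.30% × 500.0 = 291.5 lb
  BaO: 10.19% × 500.0 = 50.95 lb
  K2O: 13.05% × 500.0 = 65.25 lb
  Al2O3: 1.733% × 500.0 = 8.665 lb
  ZnO: 6.874% × 500.0 = 34.37 lb
  ZrO2: 9.848% × 500.0 = 49.24 lb
Oxide-by-oxide audit working from each reported weight, relative to the basis at hand (summed amounts equal target values up to rounding of the answer):
  SiO2: 73.75·0.3313 + 268.4·0.9951 = 291.5 lb (target 291.5 lb)
  BaO: 65.44·0.7786 = 50.95 lb (target 50.95 lb)
  K2O: 95.49·0.6833 = 65.25 lb (target 65.25 lb)
  Al2O3: 11.95·0.6575 + 268.4·0.003000 = 8.662 lb (target 8.665 lb)
  ZnO: 34.44·0.9980 = 34.37 lb (target 34.37 lb)
  ZrO2: 73.75·0.6677 = 49.24 lb (target 49.24 lb)
Glass mass check: whole batch net of LOI = 500.0 lb (summing oxide targets gives 500.0 lb; stated basis 500.0 lb — any gap is answer rounding).
Total batch = Σ batch = 549.5 lb; the LOI term Σ batch·LOI equals 49.48 lb; as yield: glass ÷ batch → 91.00%.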